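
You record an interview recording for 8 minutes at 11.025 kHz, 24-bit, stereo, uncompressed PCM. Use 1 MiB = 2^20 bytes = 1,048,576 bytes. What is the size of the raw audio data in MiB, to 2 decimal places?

30.28 MiB

Duration = 8 minutes = 480 s.
Bytes = 11,025 samples/s × 480 s × 3 bytes/sample × 2 ch = 31,752,000 bytes.
31,752,000 / 1,048,576 = 30.28 MiB.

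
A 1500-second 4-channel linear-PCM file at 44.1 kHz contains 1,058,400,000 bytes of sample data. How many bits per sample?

Bytes per sample = 1,058,400,000 / (44,100 × 1,500 × 4) = 1,058,400,000 / 264,600,000 = 4.
Bit depth = 4 × 8 = 32 bits.

32 bits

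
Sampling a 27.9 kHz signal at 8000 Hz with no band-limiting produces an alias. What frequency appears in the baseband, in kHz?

Nyquist = 8,000/2 = 4,000 Hz; 27,900 Hz exceeds it.
Alias = |27,900 − 3×8,000| = |27,900 − 24,000| = 3,900 Hz = 3.9 kHz.

3.9 kHz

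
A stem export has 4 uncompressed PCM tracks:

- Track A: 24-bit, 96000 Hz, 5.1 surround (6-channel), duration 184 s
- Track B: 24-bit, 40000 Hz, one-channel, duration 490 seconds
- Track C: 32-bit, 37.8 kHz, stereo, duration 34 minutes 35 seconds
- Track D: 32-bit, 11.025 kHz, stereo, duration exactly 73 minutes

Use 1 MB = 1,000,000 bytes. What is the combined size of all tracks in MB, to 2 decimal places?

Track A: 96,000 × 184 × 3 × 6 = 317,952,000 bytes.
Track B: 40,000 × 490 × 3 × 1 = 58,800,000 bytes.
Track C: 34 minutes 35 seconds = 2,075 s; 37,800 × 2,075 × 4 × 2 = 627,480,000 bytes.
Track D: exactly 73 minutes = 4,380 s; 11,025 × 4,380 × 4 × 2 = 386,316,000 bytes.
Total = 1,390,548,000 bytes = 1390.55 MB.

1390.55 MB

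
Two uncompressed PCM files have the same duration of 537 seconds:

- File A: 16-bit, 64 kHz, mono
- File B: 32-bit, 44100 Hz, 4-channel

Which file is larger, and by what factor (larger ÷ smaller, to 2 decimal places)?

File A: 64,000 × 2 × 1 = 128,000 bytes/s.
File B: 44,100 × 4 × 4 = 705,600 bytes/s.
File B is larger; ratio = 378,907,200 / 68,736,000 = 5.51.

File B, by a factor of 5.51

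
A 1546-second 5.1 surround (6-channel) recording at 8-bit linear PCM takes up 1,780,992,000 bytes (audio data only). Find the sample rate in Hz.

Bytes = sample_rate × seconds × bytes_per_sample × channels.
sample_rate = 1,780,992,000 / (1,546 × 1 × 6) = 1,780,992,000 / 9,276 = 192,000 Hz.

192,000 Hz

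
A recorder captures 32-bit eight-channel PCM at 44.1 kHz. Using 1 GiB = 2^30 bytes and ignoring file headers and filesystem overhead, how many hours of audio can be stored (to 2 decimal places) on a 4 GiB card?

0.85 hours

Uncompressed byte rate = 44,100 × 4 × 8 = 1,411,200 bytes/s.
Capacity = 4 × 1,073,741,824 = 4,294,967,296 bytes.
4,294,967,296 / 1,411,200 ≈ 3043.49 s → 0.85 hours.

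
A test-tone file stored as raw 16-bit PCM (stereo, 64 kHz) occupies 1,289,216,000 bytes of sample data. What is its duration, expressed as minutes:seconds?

83:56

Byte rate = 64,000 × 2 × 2 = 256,000 bytes/s.
Duration = 1,289,216,000 / 256,000 = 5,036 s.
5,036 s = 83:56.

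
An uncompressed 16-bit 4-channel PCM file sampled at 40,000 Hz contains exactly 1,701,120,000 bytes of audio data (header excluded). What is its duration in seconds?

5,316 seconds

Byte rate = 40,000 × 2 × 4 = 320,000 bytes/s.
Duration = 1,701,120,000 / 320,000 = 5,316 s.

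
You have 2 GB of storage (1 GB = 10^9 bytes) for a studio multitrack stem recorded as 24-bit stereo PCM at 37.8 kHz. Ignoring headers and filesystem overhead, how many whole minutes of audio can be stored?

146 minutes

Uncompressed byte rate = 37,800 × 3 × 2 = 226,800 bytes/s.
Capacity = 2 × 1,000,000,000 = 2,000,000,000 bytes.
2,000,000,000 / 226,800 ≈ 8818.34 s → 146 minutes.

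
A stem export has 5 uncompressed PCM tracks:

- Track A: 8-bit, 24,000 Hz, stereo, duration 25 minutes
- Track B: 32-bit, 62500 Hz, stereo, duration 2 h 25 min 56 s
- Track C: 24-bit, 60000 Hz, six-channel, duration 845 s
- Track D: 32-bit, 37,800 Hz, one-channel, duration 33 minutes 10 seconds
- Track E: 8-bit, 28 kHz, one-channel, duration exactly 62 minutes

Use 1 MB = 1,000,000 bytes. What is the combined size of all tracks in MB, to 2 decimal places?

5767.65 MB

Track A: 25 minutes = 1,500 s; 24,000 × 1,500 × 1 × 2 = 72,000,000 bytes.
Track B: 2 h 25 min 56 s = 8,756 s; 62,500 × 8,756 × 4 × 2 = 4,378,000,000 bytes.
Track C: 60,000 × 845 × 3 × 6 = 912,600,000 bytes.
Track D: 33 minutes 10 seconds = 1,990 s; 37,800 × 1,990 × 4 × 1 = 300,888,000 bytes.
Track E: exactly 62 minutes = 3,720 s; 28,000 × 3,720 × 1 × 1 = 104,160,000 bytes.
Total = 5,767,648,000 bytes = 5767.65 MB.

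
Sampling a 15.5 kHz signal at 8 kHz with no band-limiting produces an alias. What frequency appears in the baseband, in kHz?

0.5 kHz

Nyquist = 8,000/2 = 4,000 Hz; 15,500 Hz exceeds it.
Alias = |15,500 − 2×8,000| = |15,500 − 16,000| = 500 Hz = 0.5 kHz.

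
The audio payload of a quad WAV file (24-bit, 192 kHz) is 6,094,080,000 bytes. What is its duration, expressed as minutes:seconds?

44:05

Byte rate = 192,000 × 3 × 4 = 2,304,000 bytes/s.
Duration = 6,094,080,000 / 2,304,000 = 2,645 s.
2,645 s = 44:05.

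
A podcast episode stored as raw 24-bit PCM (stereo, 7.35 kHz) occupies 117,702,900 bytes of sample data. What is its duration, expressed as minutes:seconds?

Byte rate = 7,350 × 3 × 2 = 44,100 bytes/s.
Duration = 117,702,900 / 44,100 = 2,669 s.
2,669 s = 44:29.

44:29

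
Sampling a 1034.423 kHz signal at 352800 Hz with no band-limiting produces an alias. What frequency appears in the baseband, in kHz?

23.977 kHz

Nyquist = 352,800/2 = 176,400 Hz; 1,034,423 Hz exceeds it.
Alias = |1,034,423 − 3×352,800| = |1,034,423 − 1,058,400| = 23,977 Hz = 23.977 kHz.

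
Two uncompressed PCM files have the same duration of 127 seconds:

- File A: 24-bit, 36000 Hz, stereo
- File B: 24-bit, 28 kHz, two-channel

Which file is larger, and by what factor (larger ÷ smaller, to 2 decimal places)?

File A: 36,000 × 3 × 2 = 216,000 bytes/s.
File B: 28,000 × 3 × 2 = 168,000 bytes/s.
File A is larger; ratio = 27,432,000 / 21,336,000 = 1.29.

File A, by a factor of 1.29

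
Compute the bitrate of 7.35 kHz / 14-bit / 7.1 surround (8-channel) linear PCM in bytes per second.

Bit rate = 7,350 × 14 × 8 = 823,200 bits/s.
823,200 / 8 = 102,900 bytes/s.

102,900 bytes/s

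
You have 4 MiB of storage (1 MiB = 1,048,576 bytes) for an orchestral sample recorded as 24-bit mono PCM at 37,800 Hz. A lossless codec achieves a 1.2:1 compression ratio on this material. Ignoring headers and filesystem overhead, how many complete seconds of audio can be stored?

44 seconds

Uncompressed byte rate = 37,800 × 3 × 1 = 113,400 bytes/s.
After 1.2:1 compression, effective rate ≈ 94500 bytes/s.
Capacity = 4 × 1,048,576 = 4,194,304 bytes.
4,194,304 / effective rate ≈ 44.38 s → 44 seconds.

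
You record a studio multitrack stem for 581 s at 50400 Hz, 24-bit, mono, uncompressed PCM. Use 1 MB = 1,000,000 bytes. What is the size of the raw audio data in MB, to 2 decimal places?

Bytes = 50,400 samples/s × 581 s × 3 bytes/sample × 1 ch = 87,847,200 bytes.
87,847,200 / 1,000,000 = 87.85 MB.

87.85 MB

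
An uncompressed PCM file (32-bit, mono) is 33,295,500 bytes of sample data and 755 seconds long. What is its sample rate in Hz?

11,025 Hz

Bytes = sample_rate × seconds × bytes_per_sample × channels.
sample_rate = 33,295,500 / (755 × 4 × 1) = 33,295,500 / 3,020 = 11,025 Hz.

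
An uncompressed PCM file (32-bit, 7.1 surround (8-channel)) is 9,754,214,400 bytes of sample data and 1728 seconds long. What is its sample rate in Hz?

176,400 Hz

Bytes = sample_rate × seconds × bytes_per_sample × channels.
sample_rate = 9,754,214,400 / (1,728 × 4 × 8) = 9,754,214,400 / 55,296 = 176,400 Hz.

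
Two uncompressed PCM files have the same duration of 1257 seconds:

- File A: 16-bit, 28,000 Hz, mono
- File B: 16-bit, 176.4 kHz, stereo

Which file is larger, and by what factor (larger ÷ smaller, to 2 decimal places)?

File B, by a factor of 12.60

File A: 28,000 × 2 × 1 = 56,000 bytes/s.
File B: 176,400 × 2 × 2 = 705,600 bytes/s.
File B is larger; ratio = 886,939,200 / 70,392,000 = 12.60.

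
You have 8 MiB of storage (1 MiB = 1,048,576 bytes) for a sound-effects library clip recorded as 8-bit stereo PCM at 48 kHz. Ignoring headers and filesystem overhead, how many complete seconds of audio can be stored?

Uncompressed byte rate = 48,000 × 1 × 2 = 96,000 bytes/s.
Capacity = 8 × 1,048,576 = 8,388,608 bytes.
8,388,608 / 96,000 ≈ 87.38 s → 87 seconds.

87 seconds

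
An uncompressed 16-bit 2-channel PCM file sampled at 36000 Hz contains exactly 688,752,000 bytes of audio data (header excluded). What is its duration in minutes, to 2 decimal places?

Byte rate = 36,000 × 2 × 2 = 144,000 bytes/s.
Duration = 688,752,000 / 144,000 = 4,783 s.
4,783 s / 60 = 79.72 minutes.

79.72 minutes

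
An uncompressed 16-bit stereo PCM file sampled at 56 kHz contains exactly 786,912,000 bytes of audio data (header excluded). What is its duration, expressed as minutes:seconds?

Byte rate = 56,000 × 2 × 2 = 224,000 bytes/s.
Duration = 786,912,000 / 224,000 = 3,513 s.
3,513 s = 58:33.

58:33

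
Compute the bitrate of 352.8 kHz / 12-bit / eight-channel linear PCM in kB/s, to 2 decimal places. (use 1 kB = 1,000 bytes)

4233.60 kB/s

Bit rate = 352,800 × 12 × 8 = 33,868,800 bits/s.
33,868,800 / 8 = 4,233,600 B/s = 4233.60 kB/s.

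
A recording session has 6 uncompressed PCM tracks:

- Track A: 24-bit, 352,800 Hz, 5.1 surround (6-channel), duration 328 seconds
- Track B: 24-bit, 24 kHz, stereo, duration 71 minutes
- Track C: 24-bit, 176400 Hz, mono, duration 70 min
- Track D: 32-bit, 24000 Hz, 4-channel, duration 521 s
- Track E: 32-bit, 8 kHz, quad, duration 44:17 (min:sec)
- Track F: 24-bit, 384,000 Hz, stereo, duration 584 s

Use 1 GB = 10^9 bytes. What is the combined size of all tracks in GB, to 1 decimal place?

Track A: 352,800 × 328 × 3 × 6 = 2,082,931,200 bytes.
Track B: 71 minutes = 4,260 s; 24,000 × 4,260 × 3 × 2 = 613,440,000 bytes.
Track C: 70 min = 4,200 s; 176,400 × 4,200 × 3 × 1 = 2,222,640,000 bytes.
Track D: 24,000 × 521 × 4 × 4 = 200,064,000 bytes.
Track E: 44:17 (min:sec) = 2,657 s; 8,000 × 2,657 × 4 × 4 = 340,096,000 bytes.
Track F: 384,000 × 584 × 3 × 2 = 1,345,536,000 bytes.
Total = 6,804,707,200 bytes = 6.8 GB.

6.8 GB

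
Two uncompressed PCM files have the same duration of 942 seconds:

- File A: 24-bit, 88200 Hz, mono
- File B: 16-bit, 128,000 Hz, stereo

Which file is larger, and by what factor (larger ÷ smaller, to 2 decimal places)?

File A: 88,200 × 3 × 1 = 264,600 bytes/s.
File B: 128,000 × 2 × 2 = 512,000 bytes/s.
File B is larger; ratio = 482,304,000 / 249,253,200 = 1.93.

File B, by a factor of 1.93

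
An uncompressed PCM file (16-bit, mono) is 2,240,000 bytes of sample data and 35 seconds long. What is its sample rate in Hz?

32,000 Hz

Bytes = sample_rate × seconds × bytes_per_sample × channels.
sample_rate = 2,240,000 / (35 × 2 × 1) = 2,240,000 / 70 = 32,000 Hz.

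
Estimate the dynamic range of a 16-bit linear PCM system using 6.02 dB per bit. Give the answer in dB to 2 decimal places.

16 × 6.02 = 96.32 dB.

96.32 dB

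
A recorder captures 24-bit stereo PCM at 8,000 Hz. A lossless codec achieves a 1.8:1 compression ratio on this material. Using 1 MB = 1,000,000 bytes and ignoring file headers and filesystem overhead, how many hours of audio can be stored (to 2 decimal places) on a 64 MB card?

Uncompressed byte rate = 8,000 × 3 × 2 = 48,000 bytes/s.
After 1.8:1 compression, effective rate ≈ 26666.67 bytes/s.
Capacity = 64 × 1,000,000 = 64,000,000 bytes.
64,000,000 / effective rate ≈ 2400 s → 0.67 hours.

0.67 hours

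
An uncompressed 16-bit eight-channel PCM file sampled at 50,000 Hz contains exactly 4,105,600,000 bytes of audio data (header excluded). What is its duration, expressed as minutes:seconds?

Byte rate = 50,000 × 2 × 8 = 800,000 bytes/s.
Duration = 4,105,600,000 / 800,000 = 5,132 s.
5,132 s = 85:32.

85:32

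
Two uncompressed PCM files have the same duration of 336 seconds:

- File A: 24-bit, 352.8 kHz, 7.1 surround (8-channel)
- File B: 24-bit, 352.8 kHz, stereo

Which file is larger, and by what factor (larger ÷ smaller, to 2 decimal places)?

File A: 352,800 × 3 × 8 = 8,467,200 bytes/s.
File B: 352,800 × 3 × 2 = 2,116,800 bytes/s.
File A is larger; ratio = 2,844,979,200 / 711,244,800 = 4.00.

File A, by a factor of 4.00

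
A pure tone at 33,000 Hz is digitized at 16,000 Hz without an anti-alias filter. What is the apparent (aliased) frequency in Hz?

1,000 Hz

Nyquist = 16,000/2 = 8,000 Hz; 33,000 Hz exceeds it.
Alias = |33,000 − 2×16,000| = |33,000 − 32,000| = 1,000 Hz.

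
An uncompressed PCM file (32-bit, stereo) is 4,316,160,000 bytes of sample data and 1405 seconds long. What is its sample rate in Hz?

384,000 Hz

Bytes = sample_rate × seconds × bytes_per_sample × channels.
sample_rate = 4,316,160,000 / (1,405 × 4 × 2) = 4,316,160,000 / 11,240 = 384,000 Hz.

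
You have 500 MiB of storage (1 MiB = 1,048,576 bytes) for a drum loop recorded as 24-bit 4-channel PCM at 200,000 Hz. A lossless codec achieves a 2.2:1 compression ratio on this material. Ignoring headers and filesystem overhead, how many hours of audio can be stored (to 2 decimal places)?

0.13 hours

Uncompressed byte rate = 200,000 × 3 × 4 = 2,400,000 bytes/s.
After 2.2:1 compression, effective rate ≈ 1090909.09 bytes/s.
Capacity = 500 × 1,048,576 = 524,288,000 bytes.
524,288,000 / effective rate ≈ 480.6 s → 0.13 hours.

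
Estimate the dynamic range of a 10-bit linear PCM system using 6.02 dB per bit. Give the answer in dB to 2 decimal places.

60.20 dB

10 × 6.02 = 60.20 dB.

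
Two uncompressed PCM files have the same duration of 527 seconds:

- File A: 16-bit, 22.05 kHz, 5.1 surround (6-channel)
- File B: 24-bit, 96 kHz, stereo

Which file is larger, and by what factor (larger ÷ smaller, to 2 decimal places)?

File B, by a factor of 2.18

File A: 22,050 × 2 × 6 = 264,600 bytes/s.
File B: 96,000 × 3 × 2 = 576,000 bytes/s.
File B is larger; ratio = 303,552,000 / 139,444,200 = 2.18.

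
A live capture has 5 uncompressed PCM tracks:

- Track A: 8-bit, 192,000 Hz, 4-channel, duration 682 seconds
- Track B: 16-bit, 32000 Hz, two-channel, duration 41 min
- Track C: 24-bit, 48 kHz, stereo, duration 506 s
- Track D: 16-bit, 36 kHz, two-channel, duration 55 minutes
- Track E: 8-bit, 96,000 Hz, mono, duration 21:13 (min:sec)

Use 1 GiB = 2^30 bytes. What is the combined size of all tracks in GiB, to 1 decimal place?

Track A: 192,000 × 682 × 1 × 4 = 523,776,000 bytes.
Track B: 41 min = 2,460 s; 32,000 × 2,460 × 2 × 2 = 314,880,000 bytes.
Track C: 48,000 × 506 × 3 × 2 = 145,728,000 bytes.
Track D: 55 minutes = 3,300 s; 36,000 × 3,300 × 2 × 2 = 475,200,000 bytes.
Track E: 21:13 (min:sec) = 1,273 s; 96,000 × 1,273 × 1 × 1 = 122,208,000 bytes.
Total = 1,581,792,000 bytes = 1.5 GiB.

1.5 GiB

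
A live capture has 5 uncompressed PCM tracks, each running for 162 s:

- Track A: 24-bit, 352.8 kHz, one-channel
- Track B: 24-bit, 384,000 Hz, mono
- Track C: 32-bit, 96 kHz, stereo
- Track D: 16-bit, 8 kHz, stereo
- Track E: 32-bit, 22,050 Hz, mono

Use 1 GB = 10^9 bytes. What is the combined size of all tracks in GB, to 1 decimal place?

Track A: 352,800 × 162 × 3 × 1 = 171,460,800 bytes.
Track B: 384,000 × 162 × 3 × 1 = 186,624,000 bytes.
Track C: 96,000 × 162 × 4 × 2 = 124,416,000 bytes.
Track D: 8,000 × 162 × 2 × 2 = 5,184,000 bytes.
Track E: 22,050 × 162 × 4 × 1 = 14,288,400 bytes.
Total = 501,973,200 bytes = 0.5 GB.

0.5 GB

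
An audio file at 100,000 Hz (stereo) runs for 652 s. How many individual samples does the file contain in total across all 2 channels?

100,000 × 652 s × 2 ch = 130,400,000 samples.

130,400,000 samples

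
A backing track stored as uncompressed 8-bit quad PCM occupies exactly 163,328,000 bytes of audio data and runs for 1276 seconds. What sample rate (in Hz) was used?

Bytes = sample_rate × seconds × bytes_per_sample × channels.
sample_rate = 163,328,000 / (1,276 × 1 × 4) = 163,328,000 / 5,104 = 32,000 Hz.

32,000 Hz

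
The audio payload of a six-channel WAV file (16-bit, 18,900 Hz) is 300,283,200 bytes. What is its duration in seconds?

1,324 seconds

Byte rate = 18,900 × 2 × 6 = 226,800 bytes/s.
Duration = 300,283,200 / 226,800 = 1,324 s.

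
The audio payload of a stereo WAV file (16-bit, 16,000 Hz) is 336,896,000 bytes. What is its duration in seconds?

Byte rate = 16,000 × 2 × 2 = 64,000 bytes/s.
Duration = 336,896,000 / 64,000 = 5,264 s.

5,264 seconds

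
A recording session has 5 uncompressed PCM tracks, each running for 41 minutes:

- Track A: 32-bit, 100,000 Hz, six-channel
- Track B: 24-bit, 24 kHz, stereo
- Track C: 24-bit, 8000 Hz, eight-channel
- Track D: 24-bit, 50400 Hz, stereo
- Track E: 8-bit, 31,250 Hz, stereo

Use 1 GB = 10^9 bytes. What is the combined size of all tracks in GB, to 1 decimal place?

41 minutes = 2,460 s.
Track A: 100,000 × 2,460 × 4 × 6 = 5,904,000,000 bytes.
Track B: 24,000 × 2,460 × 3 × 2 = 354,240,000 bytes.
Track C: 8,000 × 2,460 × 3 × 8 = 472,320,000 bytes.
Track D: 50,400 × 2,460 × 3 × 2 = 743,904,000 bytes.
Track E: 31,250 × 2,460 × 1 × 2 = 153,750,000 bytes.
Total = 7,628,214,000 bytes = 7.6 GB.

7.6 GB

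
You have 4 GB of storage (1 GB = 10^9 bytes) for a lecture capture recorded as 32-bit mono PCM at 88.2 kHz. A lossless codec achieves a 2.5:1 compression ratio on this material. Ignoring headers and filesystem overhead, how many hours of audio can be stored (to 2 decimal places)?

7.87 hours

Uncompressed byte rate = 88,200 × 4 × 1 = 352,800 bytes/s.
After 2.5:1 compression, effective rate ≈ 141120 bytes/s.
Capacity = 4 × 1,000,000,000 = 4,000,000,000 bytes.
4,000,000,000 / effective rate ≈ 28344.67 s → 7.87 hours.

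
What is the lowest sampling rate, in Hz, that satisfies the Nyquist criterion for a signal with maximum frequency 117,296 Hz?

234,592 Hz

Minimum sample rate = 2 × 117,296 Hz = 234,592 Hz.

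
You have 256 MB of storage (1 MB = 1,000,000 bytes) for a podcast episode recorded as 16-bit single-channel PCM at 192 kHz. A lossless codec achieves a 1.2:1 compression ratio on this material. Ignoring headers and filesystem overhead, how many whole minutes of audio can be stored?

Uncompressed byte rate = 192,000 × 2 × 1 = 384,000 bytes/s.
After 1.2:1 compression, effective rate ≈ 320000 bytes/s.
Capacity = 256 × 1,000,000 = 256,000,000 bytes.
256,000,000 / effective rate ≈ 800 s → 13 minutes.

13 minutes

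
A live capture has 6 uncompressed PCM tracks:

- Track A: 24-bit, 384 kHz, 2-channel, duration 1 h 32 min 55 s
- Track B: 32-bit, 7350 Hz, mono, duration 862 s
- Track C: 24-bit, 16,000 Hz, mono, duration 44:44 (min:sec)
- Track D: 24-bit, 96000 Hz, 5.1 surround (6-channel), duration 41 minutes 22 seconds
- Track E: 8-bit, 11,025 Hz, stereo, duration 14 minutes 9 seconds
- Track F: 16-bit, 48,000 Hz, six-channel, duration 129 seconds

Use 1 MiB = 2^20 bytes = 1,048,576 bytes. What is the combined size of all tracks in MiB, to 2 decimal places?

Track A: 1 h 32 min 55 s = 5,575 s; 384,000 × 5,575 × 3 × 2 = 12,844,800,000 bytes.
Track B: 7,350 × 862 × 4 × 1 = 25,342,800 bytes.
Track C: 44:44 (min:sec) = 2,684 s; 16,000 × 2,684 × 3 × 1 = 128,832,000 bytes.
Track D: 41 minutes 22 seconds = 2,482 s; 96,000 × 2,482 × 3 × 6 = 4,288,896,000 bytes.
Track E: 14 minutes 9 seconds = 849 s; 11,025 × 849 × 1 × 2 = 18,720,450 bytes.
Track F: 48,000 × 129 × 2 × 6 = 74,304,000 bytes.
Total = 17,380,895,250 bytes = 16575.71 MiB.

16575.71 MiB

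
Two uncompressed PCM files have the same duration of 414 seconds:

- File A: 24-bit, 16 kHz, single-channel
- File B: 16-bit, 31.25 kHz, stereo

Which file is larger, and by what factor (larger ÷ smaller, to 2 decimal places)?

File A: 16,000 × 3 × 1 = 48,000 bytes/s.
File B: 31,250 × 2 × 2 = 125,000 bytes/s.
File B is larger; ratio = 51,750,000 / 19,872,000 = 2.60.

File B, by a factor of 2.60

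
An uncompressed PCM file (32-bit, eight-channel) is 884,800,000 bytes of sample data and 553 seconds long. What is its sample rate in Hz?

Bytes = sample_rate × seconds × bytes_per_sample × channels.
sample_rate = 884,800,000 / (553 × 4 × 8) = 884,800,000 / 17,696 = 50,000 Hz.

50,000 Hz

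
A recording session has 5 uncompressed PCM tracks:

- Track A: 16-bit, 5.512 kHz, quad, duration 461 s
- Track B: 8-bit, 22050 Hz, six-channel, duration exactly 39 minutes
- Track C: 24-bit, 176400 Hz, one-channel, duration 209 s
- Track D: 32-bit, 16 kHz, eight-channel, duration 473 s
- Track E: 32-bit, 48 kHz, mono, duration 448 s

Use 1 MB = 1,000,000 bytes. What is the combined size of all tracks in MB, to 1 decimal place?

768.7 MB

Track A: 5,512 × 461 × 2 × 4 = 20,328,256 bytes.
Track B: exactly 39 minutes = 2,340 s; 22,050 × 2,340 × 1 × 6 = 309,582,000 bytes.
Track C: 176,400 × 209 × 3 × 1 = 110,602,800 bytes.
Track D: 16,000 × 473 × 4 × 8 = 242,176,000 bytes.
Track E: 48,000 × 448 × 4 × 1 = 86,016,000 bytes.
Total = 768,705,056 bytes = 768.7 MB.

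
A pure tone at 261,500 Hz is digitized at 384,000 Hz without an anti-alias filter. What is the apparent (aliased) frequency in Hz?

122,500 Hz

Nyquist = 384,000/2 = 192,000 Hz; 261,500 Hz exceeds it.
Alias = |261,500 − 1×384,000| = |261,500 − 384,000| = 122,500 Hz.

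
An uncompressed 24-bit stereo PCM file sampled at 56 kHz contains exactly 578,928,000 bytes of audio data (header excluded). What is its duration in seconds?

1,723 seconds

Byte rate = 56,000 × 3 × 2 = 336,000 bytes/s.
Duration = 578,928,000 / 336,000 = 1,723 s.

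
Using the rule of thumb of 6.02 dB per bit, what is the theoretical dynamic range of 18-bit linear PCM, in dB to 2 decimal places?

18 × 6.02 = 108.36 dB.

108.36 dB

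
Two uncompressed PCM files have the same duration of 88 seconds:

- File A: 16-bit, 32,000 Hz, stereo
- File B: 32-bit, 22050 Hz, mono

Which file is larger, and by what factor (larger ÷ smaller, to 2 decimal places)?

File A: 32,000 × 2 × 2 = 128,000 bytes/s.
File B: 22,050 × 4 × 1 = 88,200 bytes/s.
File A is larger; ratio = 11,264,000 / 7,761,600 = 1.45.

File A, by a factor of 1.45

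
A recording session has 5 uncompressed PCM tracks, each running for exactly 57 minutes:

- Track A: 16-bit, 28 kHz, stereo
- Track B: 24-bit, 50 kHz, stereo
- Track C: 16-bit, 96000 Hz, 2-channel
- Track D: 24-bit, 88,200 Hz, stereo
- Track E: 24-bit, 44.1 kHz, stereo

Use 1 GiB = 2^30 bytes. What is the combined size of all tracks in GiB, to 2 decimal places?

exactly 57 minutes = 3,420 s.
Track A: 28,000 × 3,420 × 2 × 2 = 383,040,000 bytes.
Track B: 50,000 × 3,420 × 3 × 2 = 1,026,000,000 bytes.
Track C: 96,000 × 3,420 × 2 × 2 = 1,313,280,000 bytes.
Track D: 88,200 × 3,420 × 3 × 2 = 1,809,864,000 bytes.
Track E: 44,100 × 3,420 × 3 × 2 = 904,932,000 bytes.
Total = 5,437,116,000 bytes = 5.06 GiB.

5.06 GiB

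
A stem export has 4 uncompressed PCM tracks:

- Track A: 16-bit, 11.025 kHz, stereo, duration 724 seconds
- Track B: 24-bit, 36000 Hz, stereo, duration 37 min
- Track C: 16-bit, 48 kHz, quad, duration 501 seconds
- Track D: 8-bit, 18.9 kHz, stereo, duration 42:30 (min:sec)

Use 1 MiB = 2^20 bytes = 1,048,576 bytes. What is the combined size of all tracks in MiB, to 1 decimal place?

Track A: 11,025 × 724 × 2 × 2 = 31,928,400 bytes.
Track B: 37 min = 2,220 s; 36,000 × 2,220 × 3 × 2 = 479,520,000 bytes.
Track C: 48,000 × 501 × 2 × 4 = 192,384,000 bytes.
Track D: 42:30 (min:sec) = 2,550 s; 18,900 × 2,550 × 1 × 2 = 96,390,000 bytes.
Total = 800,222,400 bytes = 763.2 MiB.

763.2 MiB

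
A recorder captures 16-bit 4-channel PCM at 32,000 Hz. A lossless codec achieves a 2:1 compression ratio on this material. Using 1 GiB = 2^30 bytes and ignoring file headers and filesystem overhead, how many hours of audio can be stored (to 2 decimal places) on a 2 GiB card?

Uncompressed byte rate = 32,000 × 2 × 4 = 256,000 bytes/s.
After 2:1 compression, effective rate ≈ 128000 bytes/s.
Capacity = 2 × 1,073,741,824 = 2,147,483,648 bytes.
2,147,483,648 / effective rate ≈ 16777.22 s → 4.66 hours.

4.66 hours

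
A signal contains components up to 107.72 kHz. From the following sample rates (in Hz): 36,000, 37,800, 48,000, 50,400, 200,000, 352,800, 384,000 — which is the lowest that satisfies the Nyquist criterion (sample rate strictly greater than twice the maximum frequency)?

352,800 Hz

Need sample rate > 2 × 107,720 = 215,440 Hz.
Lowest listed rate above 215,440 Hz is 352,800 Hz.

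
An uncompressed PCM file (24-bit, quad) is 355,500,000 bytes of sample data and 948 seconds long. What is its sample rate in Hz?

31,250 Hz

Bytes = sample_rate × seconds × bytes_per_sample × channels.
sample_rate = 355,500,000 / (948 × 3 × 4) = 355,500,000 / 11,376 = 31,250 Hz.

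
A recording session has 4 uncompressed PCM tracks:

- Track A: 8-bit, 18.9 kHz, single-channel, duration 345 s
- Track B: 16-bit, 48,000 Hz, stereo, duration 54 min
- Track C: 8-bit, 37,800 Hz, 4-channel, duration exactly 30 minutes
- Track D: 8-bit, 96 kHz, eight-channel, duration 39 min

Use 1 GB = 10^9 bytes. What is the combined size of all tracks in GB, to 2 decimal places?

2.70 GB

Track A: 18,900 × 345 × 1 × 1 = 6,520,500 bytes.
Track B: 54 min = 3,240 s; 48,000 × 3,240 × 2 × 2 = 622,080,000 bytes.
Track C: exactly 30 minutes = 1,800 s; 37,800 × 1,800 × 1 × 4 = 272,160,000 bytes.
Track D: 39 min = 2,340 s; 96,000 × 2,340 × 1 × 8 = 1,797,120,000 bytes.
Total = 2,697,880,500 bytes = 2.70 GB.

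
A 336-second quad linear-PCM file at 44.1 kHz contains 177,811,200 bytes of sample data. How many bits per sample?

24 bits

Bytes per sample = 177,811,200 / (44,100 × 336 × 4) = 177,811,200 / 59,270,400 = 3.
Bit depth = 3 × 8 = 24 bits.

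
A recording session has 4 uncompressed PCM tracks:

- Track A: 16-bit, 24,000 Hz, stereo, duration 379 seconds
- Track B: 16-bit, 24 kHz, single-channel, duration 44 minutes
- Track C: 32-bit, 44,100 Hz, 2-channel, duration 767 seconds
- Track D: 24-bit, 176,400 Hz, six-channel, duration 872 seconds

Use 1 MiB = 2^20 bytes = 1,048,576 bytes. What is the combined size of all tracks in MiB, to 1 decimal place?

Track A: 24,000 × 379 × 2 × 2 = 36,384,000 bytes.
Track B: 44 minutes = 2,640 s; 24,000 × 2,640 × 2 × 1 = 126,720,000 bytes.
Track C: 44,100 × 767 × 4 × 2 = 270,597,600 bytes.
Track D: 176,400 × 872 × 3 × 6 = 2,768,774,400 bytes.
Total = 3,202,476,000 bytes = 3054.1 MiB.

3054.1 MiB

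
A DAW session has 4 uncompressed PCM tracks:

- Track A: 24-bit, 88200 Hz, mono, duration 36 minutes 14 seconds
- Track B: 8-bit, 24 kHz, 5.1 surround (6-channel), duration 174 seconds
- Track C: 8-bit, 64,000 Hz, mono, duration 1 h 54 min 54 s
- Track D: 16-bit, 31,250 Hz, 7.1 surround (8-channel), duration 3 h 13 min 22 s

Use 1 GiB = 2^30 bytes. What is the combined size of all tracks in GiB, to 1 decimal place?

Track A: 36 minutes 14 seconds = 2,174 s; 88,200 × 2,174 × 3 × 1 = 575,240,400 bytes.
Track B: 24,000 × 174 × 1 × 6 = 25,056,000 bytes.
Track C: 1 h 54 min 54 s = 6,894 s; 64,000 × 6,894 × 1 × 1 = 441,216,000 bytes.
Track D: 3 h 13 min 22 s = 11,602 s; 31,250 × 11,602 × 2 × 8 = 5,801,000,000 bytes.
Total = 6,842,512,400 bytes = 6.4 GiB.

6.4 GiB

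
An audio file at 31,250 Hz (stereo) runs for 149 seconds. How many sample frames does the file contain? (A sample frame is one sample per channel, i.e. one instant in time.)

31,250 samples/s × 149 s = 4,656,250 frames.

4,656,250 sample frames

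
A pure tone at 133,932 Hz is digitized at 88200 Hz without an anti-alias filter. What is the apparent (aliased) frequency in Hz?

Nyquist = 88,200/2 = 44,100 Hz; 133,932 Hz exceeds it.
Alias = |133,932 − 2×88,200| = |133,932 − 176,400| = 42,468 Hz.

42,468 Hz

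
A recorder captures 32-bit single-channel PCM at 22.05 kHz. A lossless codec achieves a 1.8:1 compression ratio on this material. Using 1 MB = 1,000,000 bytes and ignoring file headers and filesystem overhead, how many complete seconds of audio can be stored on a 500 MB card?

Uncompressed byte rate = 22,050 × 4 × 1 = 88,200 bytes/s.
After 1.8:1 compression, effective rate ≈ 49000 bytes/s.
Capacity = 500 × 1,000,000 = 500,000,000 bytes.
500,000,000 / effective rate ≈ 10204.08 s → 10,204 seconds.

10,204 seconds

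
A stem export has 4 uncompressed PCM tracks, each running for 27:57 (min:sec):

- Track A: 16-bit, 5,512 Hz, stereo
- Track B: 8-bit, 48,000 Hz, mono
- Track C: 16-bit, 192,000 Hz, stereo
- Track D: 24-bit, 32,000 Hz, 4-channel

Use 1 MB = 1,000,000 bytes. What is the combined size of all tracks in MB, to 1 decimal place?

2049.4 MB

27:57 (min:sec) = 1,677 s.
Track A: 5,512 × 1,677 × 2 × 2 = 36,974,496 bytes.
Track B: 48,000 × 1,677 × 1 × 1 = 80,496,000 bytes.
Track C: 192,000 × 1,677 × 2 × 2 = 1,287,936,000 bytes.
Track D: 32,000 × 1,677 × 3 × 4 = 643,968,000 bytes.
Total = 2,049,374,496 bytes = 2049.4 MB.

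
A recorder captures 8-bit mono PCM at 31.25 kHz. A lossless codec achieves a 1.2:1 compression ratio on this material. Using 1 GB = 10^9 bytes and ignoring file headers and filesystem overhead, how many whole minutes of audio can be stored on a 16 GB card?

10,240 minutes

Uncompressed byte rate = 31,250 × 1 × 1 = 31,250 bytes/s.
After 1.2:1 compression, effective rate ≈ 26041.67 bytes/s.
Capacity = 16 × 1,000,000,000 = 16,000,000,000 bytes.
16,000,000,000 / effective rate ≈ 614400 s → 10,240 minutes.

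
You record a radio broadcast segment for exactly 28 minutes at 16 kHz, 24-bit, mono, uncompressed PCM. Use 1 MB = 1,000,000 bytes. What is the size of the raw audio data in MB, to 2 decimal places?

Duration = exactly 28 minutes = 1,680 s.
Bytes = 16,000 samples/s × 1,680 s × 3 bytes/sample × 1 ch = 80,640,000 bytes.
80,640,000 / 1,000,000 = 80.64 MB.

80.64 MB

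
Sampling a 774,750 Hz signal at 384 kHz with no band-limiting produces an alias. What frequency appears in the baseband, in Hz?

Nyquist = 384,000/2 = 192,000 Hz; 774,750 Hz exceeds it.
Alias = |774,750 − 2×384,000| = |774,750 − 768,000| = 6,750 Hz.

6,750 Hz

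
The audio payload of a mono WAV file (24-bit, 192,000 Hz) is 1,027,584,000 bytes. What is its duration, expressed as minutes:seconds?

29:44

Byte rate = 192,000 × 3 × 1 = 576,000 bytes/s.
Duration = 1,027,584,000 / 576,000 = 1,784 s.
1,784 s = 29:44.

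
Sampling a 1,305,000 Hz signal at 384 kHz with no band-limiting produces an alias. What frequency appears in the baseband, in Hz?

Nyquist = 384,000/2 = 192,000 Hz; 1,305,000 Hz exceeds it.
Alias = |1,305,000 − 3×384,000| = |1,305,000 − 1,152,000| = 153,000 Hz.

153,000 Hz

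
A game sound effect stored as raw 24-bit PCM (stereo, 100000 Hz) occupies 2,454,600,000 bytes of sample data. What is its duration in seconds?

4,091 seconds

Byte rate = 100,000 × 3 × 2 = 600,000 bytes/s.
Duration = 2,454,600,000 / 600,000 = 4,091 s.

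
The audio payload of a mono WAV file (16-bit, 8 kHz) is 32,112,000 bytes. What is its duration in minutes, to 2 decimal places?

33.45 minutes

Byte rate = 8,000 × 2 × 1 = 16,000 bytes/s.
Duration = 32,112,000 / 16,000 = 2,007 s.
2,007 s / 60 = 33.45 minutes.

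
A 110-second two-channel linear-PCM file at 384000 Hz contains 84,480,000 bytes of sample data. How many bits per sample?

8 bits

Bytes per sample = 84,480,000 / (384,000 × 110 × 2) = 84,480,000 / 84,480,000 = 1.
Bit depth = 1 × 8 = 8 bits.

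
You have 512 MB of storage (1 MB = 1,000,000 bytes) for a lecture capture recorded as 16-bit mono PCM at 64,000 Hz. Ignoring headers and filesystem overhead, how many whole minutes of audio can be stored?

Uncompressed byte rate = 64,000 × 2 × 1 = 128,000 bytes/s.
Capacity = 512 × 1,000,000 = 512,000,000 bytes.
512,000,000 / 128,000 ≈ 4000 s → 66 minutes.

66 minutes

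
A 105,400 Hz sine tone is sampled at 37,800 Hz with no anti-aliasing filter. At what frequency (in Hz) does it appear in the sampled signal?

8,000 Hz

Nyquist = 37,800/2 = 18,900 Hz; 105,400 Hz exceeds it.
Alias = |105,400 − 3×37,800| = |105,400 − 113,400| = 8,000 Hz.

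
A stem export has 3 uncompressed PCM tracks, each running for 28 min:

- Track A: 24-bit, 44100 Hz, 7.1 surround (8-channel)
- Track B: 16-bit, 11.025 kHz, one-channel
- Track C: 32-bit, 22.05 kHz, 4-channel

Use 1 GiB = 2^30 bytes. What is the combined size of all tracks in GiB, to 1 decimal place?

2.2 GiB

28 min = 1,680 s.
Track A: 44,100 × 1,680 × 3 × 8 = 1,778,112,000 bytes.
Track B: 11,025 × 1,680 × 2 × 1 = 37,044,000 bytes.
Track C: 22,050 × 1,680 × 4 × 4 = 592,704,000 bytes.
Total = 2,407,860,000 bytes = 2.2 GiB.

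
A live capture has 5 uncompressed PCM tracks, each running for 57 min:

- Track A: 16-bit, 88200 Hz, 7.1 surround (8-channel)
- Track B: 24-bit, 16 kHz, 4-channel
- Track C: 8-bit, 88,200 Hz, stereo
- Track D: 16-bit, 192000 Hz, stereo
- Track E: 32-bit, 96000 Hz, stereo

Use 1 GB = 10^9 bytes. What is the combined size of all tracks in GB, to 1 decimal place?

57 min = 3,420 s.
Track A: 88,200 × 3,420 × 2 × 8 = 4,826,304,000 bytes.
Track B: 16,000 × 3,420 × 3 × 4 = 656,640,000 bytes.
Track C: 88,200 × 3,420 × 1 × 2 = 603,288,000 bytes.
Track D: 192,000 × 3,420 × 2 × 2 = 2,626,560,000 bytes.
Track E: 96,000 × 3,420 × 4 × 2 = 2,626,560,000 bytes.
Total = 11,339,352,000 bytes = 11.3 GB.

11.3 GB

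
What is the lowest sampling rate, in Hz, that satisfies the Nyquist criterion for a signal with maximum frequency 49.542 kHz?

99,084 Hz

Minimum sample rate = 2 × 49,542 Hz = 99,084 Hz.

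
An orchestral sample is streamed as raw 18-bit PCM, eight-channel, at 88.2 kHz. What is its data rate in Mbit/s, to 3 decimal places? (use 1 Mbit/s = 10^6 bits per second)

Bit rate = 88,200 × 18 × 8 = 12,700,800 bits/s.
= 12.701 Mbit/s.

12.701 Mbit/s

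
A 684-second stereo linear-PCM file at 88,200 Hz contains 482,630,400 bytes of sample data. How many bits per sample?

Bytes per sample = 482,630,400 / (88,200 × 684 × 2) = 482,630,400 / 120,657,600 = 4.
Bit depth = 4 × 8 = 32 bits.

32 bits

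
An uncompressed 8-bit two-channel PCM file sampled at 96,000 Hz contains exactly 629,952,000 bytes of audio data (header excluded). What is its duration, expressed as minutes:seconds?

Byte rate = 96,000 × 1 × 2 = 192,000 bytes/s.
Duration = 629,952,000 / 192,000 = 3,281 s.
3,281 s = 54:41.

54:41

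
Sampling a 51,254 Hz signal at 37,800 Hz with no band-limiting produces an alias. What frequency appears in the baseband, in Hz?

13,454 Hz

Nyquist = 37,800/2 = 18,900 Hz; 51,254 Hz exceeds it.
Alias = |51,254 − 1×37,800| = |51,254 − 37,800| = 13,454 Hz.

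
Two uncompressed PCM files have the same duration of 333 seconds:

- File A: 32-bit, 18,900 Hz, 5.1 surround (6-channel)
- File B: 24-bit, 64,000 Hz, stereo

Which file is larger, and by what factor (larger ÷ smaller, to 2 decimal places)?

File A: 18,900 × 4 × 6 = 453,600 bytes/s.
File B: 64,000 × 3 × 2 = 384,000 bytes/s.
File A is larger; ratio = 151,048,800 / 127,872,000 = 1.18.

File A, by a factor of 1.18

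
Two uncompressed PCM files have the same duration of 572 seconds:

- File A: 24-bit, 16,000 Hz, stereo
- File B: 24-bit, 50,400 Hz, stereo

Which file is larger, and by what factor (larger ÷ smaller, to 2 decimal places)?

File A: 16,000 × 3 × 2 = 96,000 bytes/s.
File B: 50,400 × 3 × 2 = 302,400 bytes/s.
File B is larger; ratio = 172,972,800 / 54,912,000 = 3.15.

File B, by a factor of 3.15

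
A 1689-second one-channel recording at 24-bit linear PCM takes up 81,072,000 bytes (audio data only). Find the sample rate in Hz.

Bytes = sample_rate × seconds × bytes_per_sample × channels.
sample_rate = 81,072,000 / (1,689 × 3 × 1) = 81,072,000 / 5,067 = 16,000 Hz.

16,000 Hz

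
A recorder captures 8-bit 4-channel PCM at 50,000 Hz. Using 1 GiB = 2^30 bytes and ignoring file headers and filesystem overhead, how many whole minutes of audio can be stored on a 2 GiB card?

Uncompressed byte rate = 50,000 × 1 × 4 = 200,000 bytes/s.
Capacity = 2 × 1,073,741,824 = 2,147,483,648 bytes.
2,147,483,648 / 200,000 ≈ 10737.42 s → 178 minutes.

178 minutes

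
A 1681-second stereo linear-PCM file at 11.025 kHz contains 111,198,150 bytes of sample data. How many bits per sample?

24 bits

Bytes per sample = 111,198,150 / (11,025 × 1,681 × 2) = 111,198,150 / 37,066,050 = 3.
Bit depth = 3 × 8 = 24 bits.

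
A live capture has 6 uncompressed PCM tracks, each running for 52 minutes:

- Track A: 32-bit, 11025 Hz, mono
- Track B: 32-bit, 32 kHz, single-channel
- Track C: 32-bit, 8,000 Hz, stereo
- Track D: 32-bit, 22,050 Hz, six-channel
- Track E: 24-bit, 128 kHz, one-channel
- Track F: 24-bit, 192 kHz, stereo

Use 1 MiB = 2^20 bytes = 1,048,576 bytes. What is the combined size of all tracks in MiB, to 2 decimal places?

52 minutes = 3,120 s.
Track A: 11,025 × 3,120 × 4 × 1 = 137,592,000 bytes.
Track B: 32,000 × 3,120 × 4 × 1 = 399,360,000 bytes.
Track C: 8,000 × 3,120 × 4 × 2 = 199,680,000 bytes.
Track D: 22,050 × 3,120 × 4 × 6 = 1,651,104,000 bytes.
Track E: 128,000 × 3,120 × 3 × 1 = 1,198,080,000 bytes.
Track F: 192,000 × 3,120 × 3 × 2 = 3,594,240,000 bytes.
Total = 7,180,056,000 bytes = 6847.43 MiB.

6847.43 MiB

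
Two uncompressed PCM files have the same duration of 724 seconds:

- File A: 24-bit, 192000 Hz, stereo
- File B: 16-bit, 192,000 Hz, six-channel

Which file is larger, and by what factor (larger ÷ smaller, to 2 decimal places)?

File A: 192,000 × 3 × 2 = 1,152,000 bytes/s.
File B: 192,000 × 2 × 6 = 2,304,000 bytes/s.
File B is larger; ratio = 1,668,096,000 / 834,048,000 = 2.00.

File B, by a factor of 2.00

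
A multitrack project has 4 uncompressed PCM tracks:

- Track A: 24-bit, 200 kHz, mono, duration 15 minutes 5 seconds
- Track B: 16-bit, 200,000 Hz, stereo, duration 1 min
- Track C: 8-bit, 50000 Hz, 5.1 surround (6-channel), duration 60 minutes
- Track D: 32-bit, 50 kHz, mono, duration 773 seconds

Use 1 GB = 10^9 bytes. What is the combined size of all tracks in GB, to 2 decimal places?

Track A: 15 minutes 5 seconds = 905 s; 200,000 × 905 × 3 × 1 = 543,000,000 bytes.
Track B: 1 min = 60 s; 200,000 × 60 × 2 × 2 = 48,000,000 bytes.
Track C: 60 minutes = 3,600 s; 50,000 × 3,600 × 1 × 6 = 1,080,000,000 bytes.
Track D: 50,000 × 773 × 4 × 1 = 154,600,000 bytes.
Total = 1,825,600,000 bytes = 1.83 GB.

1.83 GB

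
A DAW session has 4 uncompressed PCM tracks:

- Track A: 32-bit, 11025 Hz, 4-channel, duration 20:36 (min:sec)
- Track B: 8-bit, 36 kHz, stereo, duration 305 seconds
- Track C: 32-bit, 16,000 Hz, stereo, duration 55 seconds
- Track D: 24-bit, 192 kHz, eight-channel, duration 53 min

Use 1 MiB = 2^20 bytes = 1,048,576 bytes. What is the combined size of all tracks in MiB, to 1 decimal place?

Track A: 20:36 (min:sec) = 1,236 s; 11,025 × 1,236 × 4 × 4 = 218,030,400 bytes.
Track B: 36,000 × 305 × 1 × 2 = 21,960,000 bytes.
Track C: 16,000 × 55 × 4 × 2 = 7,040,000 bytes.
Track D: 53 min = 3,180 s; 192,000 × 3,180 × 3 × 8 = 14,653,440,000 bytes.
Total = 14,900,470,400 bytes = 14210.2 MiB.

14210.2 MiB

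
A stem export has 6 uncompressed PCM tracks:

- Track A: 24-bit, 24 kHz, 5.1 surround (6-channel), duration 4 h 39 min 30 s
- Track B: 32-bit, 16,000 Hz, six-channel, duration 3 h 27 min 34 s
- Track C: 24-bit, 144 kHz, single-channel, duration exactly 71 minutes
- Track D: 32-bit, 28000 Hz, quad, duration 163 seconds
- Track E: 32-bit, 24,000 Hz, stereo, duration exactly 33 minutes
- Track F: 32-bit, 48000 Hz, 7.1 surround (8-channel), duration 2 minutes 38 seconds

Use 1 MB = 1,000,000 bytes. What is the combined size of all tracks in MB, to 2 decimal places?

14563.17 MB

Track A: 4 h 39 min 30 s = 16,770 s; 24,000 × 16,770 × 3 × 6 = 7,244,640,000 bytes.
Track B: 3 h 27 min 34 s = 12,454 s; 16,000 × 12,454 × 4 × 6 = 4,782,336,000 bytes.
Track C: exactly 71 minutes = 4,260 s; 144,000 × 4,260 × 3 × 1 = 1,840,320,000 bytes.
Track D: 28,000 × 163 × 4 × 4 = 73,024,000 bytes.
Track E: exactly 33 minutes = 1,980 s; 24,000 × 1,980 × 4 × 2 = 380,160,000 bytes.
Track F: 2 minutes 38 seconds = 158 s; 48,000 × 158 × 4 × 8 = 242,688,000 bytes.
Total = 14,563,168,000 bytes = 14563.17 MB.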